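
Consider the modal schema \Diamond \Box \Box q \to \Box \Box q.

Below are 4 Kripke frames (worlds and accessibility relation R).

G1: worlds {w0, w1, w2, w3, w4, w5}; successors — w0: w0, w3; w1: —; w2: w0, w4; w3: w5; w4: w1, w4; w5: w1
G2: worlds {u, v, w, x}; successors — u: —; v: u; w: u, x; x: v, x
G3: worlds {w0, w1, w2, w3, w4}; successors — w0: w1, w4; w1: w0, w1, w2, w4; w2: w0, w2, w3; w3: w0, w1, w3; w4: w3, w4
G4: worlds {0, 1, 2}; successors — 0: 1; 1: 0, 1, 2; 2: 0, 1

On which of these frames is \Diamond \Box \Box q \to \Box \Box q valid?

G4

Frame correspondent (Sahlqvist): \forall x \forall y \forall z ((xRy \wedge x R^2 z) \to \exists w (y R^2 w \wedge z = w)) — i.e. a generalized confluence (Geach) condition.
G1: fails — w0Rw3, w0R²w0 but no w with w3R²w and w0=w.
G2: fails — wRu, wR²v but no t with uR²t and v=t.
G3: fails — w0Rw4, w0R²w2 but no w with w4R²w and w2=w.
G4: condition met.
Valid on: G4.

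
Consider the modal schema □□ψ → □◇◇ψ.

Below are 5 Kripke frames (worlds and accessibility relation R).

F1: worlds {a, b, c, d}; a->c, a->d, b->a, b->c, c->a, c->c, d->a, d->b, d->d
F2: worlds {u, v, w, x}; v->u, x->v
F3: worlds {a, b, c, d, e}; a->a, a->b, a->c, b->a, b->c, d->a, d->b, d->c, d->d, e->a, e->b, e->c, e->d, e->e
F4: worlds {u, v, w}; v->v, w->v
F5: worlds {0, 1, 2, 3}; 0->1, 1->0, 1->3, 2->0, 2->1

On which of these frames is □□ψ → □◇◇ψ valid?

F1, F4

The schema corresponds to a generalized confluence (Geach) condition: ∀x ∀z (xRz → ∃w (xR²w ∧ zR²w)).
F1: satisfies the condition.
F2: fails — vRu but no t with vR²t and uR²t.
F3: fails — aRc but no w with aR²w and cR²w.
F4: satisfies the condition.
F5: fails — 0R1 but no w with 0R²w and 1R²w.
Valid on: F1, F4.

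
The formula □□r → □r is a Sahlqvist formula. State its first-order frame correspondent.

Suppose □□r→□r is valid. Take Rxy and set V(r)={w : xR²w}. Then □□r at x, so □r at x, so r at y, i.e. ∃z(Rxz∧Rzy).
The converse is a direct semantic check.
So the correspondent is density.

density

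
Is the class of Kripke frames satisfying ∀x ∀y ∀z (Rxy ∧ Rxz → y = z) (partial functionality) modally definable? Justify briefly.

The condition is partial functionality. A defining modal formula is ◇p → □p.

Yes, by ◇p → □p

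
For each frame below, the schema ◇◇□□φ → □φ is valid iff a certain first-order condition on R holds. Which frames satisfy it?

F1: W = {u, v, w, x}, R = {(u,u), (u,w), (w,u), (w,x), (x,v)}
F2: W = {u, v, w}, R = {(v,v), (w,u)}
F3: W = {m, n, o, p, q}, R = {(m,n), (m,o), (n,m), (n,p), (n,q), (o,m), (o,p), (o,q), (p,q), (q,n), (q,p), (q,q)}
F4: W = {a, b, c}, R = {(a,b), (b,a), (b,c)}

F2

This is the axiom for a generalized confluence (Geach) condition; its first-order frame correspondent is ∀x ∀y ∀z ((xR²y ∧ xRz) → ∃w (yR²w ∧ z = w)).
F1: fails — uR²x, uRu but no t with xR²t and u=t.
F2: satisfies the condition.
F3: fails — mR²m, mRn but no w with mR²w and n=w.
F4: fails — aR²a, aRb but no w with aR²w and b=w.
Valid on: F2.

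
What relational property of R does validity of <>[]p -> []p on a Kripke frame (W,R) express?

Equivalently (dual form): ◇p → □◇p.
Suppose ◇p→□◇p is valid. Take Rxy, Rxz and set V(p)={y}. Then ◇p at x, so □◇p at x, so ◇p at z, so some w with Rzw has p; w=y, i.e. Rzy. By symmetry of the argument, Ryz.
The converse is a direct semantic check.
Frame condition: forall x forall y forall z (Rxy & Rxz -> Ryz).

the Euclidean property: forall x forall y forall z (Rxy & Rxz -> Ryz)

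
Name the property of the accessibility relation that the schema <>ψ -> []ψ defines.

Suppose ◇ψ→□ψ is valid. Take Rxy, Rxz and set V(ψ)={y}. Then ◇ψ at x, so □ψ at x, so ψ at z, i.e. z=y.

Partial functionality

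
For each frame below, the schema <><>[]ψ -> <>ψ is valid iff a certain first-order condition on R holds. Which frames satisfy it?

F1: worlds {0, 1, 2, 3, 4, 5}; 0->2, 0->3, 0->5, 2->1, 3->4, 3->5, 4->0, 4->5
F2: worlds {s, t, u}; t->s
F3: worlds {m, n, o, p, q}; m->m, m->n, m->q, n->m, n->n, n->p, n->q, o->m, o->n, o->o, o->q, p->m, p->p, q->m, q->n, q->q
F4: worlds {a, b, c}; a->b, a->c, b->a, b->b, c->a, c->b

Frame correspondent (Sahlqvist): forall x forall y (x R^2 y -> exists w (yRw & xRw)) — i.e. a generalized confluence (Geach) condition.
F1: fails — 0R²1 but no w with 1Rw and 0Rw.
F2: ✓.
F3: ✓.
F4: ✓.
Valid on: F2, F3, F4.

F2, F3, F4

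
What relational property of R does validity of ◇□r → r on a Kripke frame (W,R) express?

symmetry

This is frame-equivalent to r → □◇r (substitute ¬r for r and contrapose).
Suppose r→□◇r is valid. Take Rxy and set V(r)={x}. Then r at x, so □◇r at x, so ◇r at y, so some z with Ryz has r; z=x, i.e. Ryx.
Conversely, on a frame with symmetry the schema holds at every world under every valuation.
So the correspondent is symmetry.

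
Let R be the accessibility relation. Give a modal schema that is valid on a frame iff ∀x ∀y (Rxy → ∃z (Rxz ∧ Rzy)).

A defining formula is □□s → □s (the C4 axiom).
Suppose □□s→□s is valid. Take Rxy and set V(s)={w : xR²w}. Then □□s at x, so □s at x, so s at y, i.e. ∃z(Rxz∧Rzy).

□□s → □s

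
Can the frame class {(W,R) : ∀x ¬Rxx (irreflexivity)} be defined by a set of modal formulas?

If a class were modally definable it would be closed under surjective bounded morphisms (Goldblatt–Thomason).
The 3-cycle (worlds 0,1,2 with 0→1→2→0) is irreflexive, and the map sending every world to a single reflexive point • is a surjective bounded morphism (forth: every edge maps to (•,•); back: every world has a successor). So any modal formula valid on the 3-cycle is also valid on the reflexive point, which is not irreflexive.
So no modal formula (or set of formulas) defines exactly the irreflexive frames.

No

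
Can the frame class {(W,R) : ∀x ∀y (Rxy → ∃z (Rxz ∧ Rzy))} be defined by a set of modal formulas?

Yes — defined by □□q → □q

The condition is density. A defining modal formula is □□q → □q.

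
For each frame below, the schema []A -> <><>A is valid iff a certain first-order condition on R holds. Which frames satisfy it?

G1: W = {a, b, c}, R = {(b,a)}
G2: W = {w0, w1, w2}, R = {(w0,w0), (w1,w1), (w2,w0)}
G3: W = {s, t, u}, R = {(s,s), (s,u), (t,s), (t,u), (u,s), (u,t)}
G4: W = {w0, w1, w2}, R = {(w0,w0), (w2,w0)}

G2, G3

The schema corresponds to a generalized confluence (Geach) condition: forall x exists w (xRw & x R^2 w).
G1: fails — at a but no w with aRw and aR²w.
G2: satisfies the condition.
G3: satisfies the condition.
G4: fails — at w1 but no w with w1Rw and w1R²w.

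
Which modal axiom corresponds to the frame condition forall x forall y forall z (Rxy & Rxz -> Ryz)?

This is the Euclidean property; the standard corresponding axiom is 5: ◇p → □◇p.
Suppose ◇p→□◇p is valid. Take Rxy, Rxz and set V(p)={y}. Then ◇p at x, so □◇p at x, so ◇p at z, so some w with Rzw has p; w=y, i.e. Rzy. By symmetry of the argument, Ryz.

◇p → □◇p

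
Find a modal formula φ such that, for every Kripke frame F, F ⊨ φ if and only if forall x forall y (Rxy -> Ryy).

This is shift-reflexivity; the standard corresponding axiom is T□: □(□ψ → ψ).

□(□ψ → ψ)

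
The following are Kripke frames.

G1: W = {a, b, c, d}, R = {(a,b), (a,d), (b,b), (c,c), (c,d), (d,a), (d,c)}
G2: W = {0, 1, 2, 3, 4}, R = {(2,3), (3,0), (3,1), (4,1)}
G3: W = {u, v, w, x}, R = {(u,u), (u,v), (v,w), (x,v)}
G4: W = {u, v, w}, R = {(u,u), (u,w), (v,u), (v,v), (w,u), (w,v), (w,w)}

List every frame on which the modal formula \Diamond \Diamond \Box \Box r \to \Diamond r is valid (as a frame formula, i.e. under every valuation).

This is the axiom for a generalized confluence (Geach) condition; its first-order frame correspondent is \forall x \forall y (x R^2 y \to \exists w (y R^2 w \wedge xRw)).
G1: fails — dR²b but no w with bR²w and dRw.
G2: fails — 2R²0 but no w with 0R²w and 2Rw.
G3: fails — uR²v but no t with vR²t and uRt.
G4: ✓.

G4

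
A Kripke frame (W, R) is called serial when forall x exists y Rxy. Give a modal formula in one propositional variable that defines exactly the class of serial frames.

The condition is seriality. The D schema □p → ◇p defines it.
Suppose □p→◇p is valid. At any x set V(p)=W. Then □p at x, so ◇p at x, so x has a successor.

□p → ◇p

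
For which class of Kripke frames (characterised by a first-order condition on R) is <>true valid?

seriality: forall x exists y Rxy

◇⊤ holds at w iff w has a successor, so frame-validity of ◇⊤ is exactly seriality. Equivalently via □φ → ◇φ:
Suppose □φ→◇φ is valid. At any x set V(φ)=W. Then □φ at x, so ◇φ at x, so x has a successor.
Conversely, any frame satisfying forall x exists y Rxy validates the schema.
So the correspondent is seriality.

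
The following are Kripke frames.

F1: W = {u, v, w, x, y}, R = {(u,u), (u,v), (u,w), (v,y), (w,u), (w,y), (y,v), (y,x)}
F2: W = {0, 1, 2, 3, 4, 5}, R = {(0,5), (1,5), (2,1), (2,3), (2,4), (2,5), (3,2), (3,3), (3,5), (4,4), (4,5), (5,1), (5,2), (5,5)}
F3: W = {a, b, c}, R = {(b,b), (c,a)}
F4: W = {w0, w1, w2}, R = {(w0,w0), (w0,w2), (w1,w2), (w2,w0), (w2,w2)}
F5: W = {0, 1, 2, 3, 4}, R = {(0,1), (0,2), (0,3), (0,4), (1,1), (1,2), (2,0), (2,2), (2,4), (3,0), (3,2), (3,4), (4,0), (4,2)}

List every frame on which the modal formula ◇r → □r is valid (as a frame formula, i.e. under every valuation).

Frame correspondent (Sahlqvist): ∀x ∀y ∀z (Rxy ∧ Rxz → y = z) — i.e. partial functionality.
F1: fails — u sees both u and v.
F2: fails — 2 sees both 1 and 3.
F3: holds.
F4: fails — w0 sees both w0 and w2.
F5: fails — 0 sees both 1 and 2.
Valid on: F3.

F3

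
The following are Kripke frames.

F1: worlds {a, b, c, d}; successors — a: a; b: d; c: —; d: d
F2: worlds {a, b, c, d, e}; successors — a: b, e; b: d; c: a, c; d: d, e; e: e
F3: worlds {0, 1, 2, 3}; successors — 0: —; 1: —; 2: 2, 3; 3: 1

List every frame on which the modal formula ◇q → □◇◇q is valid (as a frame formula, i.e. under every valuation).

Frame correspondent (Sahlqvist): ∀x ∀y ∀z ((xRy ∧ xRz) → ∃w (y = w ∧ zR²w)) — i.e. a generalized confluence (Geach) condition.
F1: condition met.
F2: fails — aRb, aRb but no w with b=w and bR²w.
F3: fails — 2R2, 2R3 but no w with 2=w and 3R²w.
Valid on: F1.

F1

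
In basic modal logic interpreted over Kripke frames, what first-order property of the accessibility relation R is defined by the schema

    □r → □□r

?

transitivity

Suppose □r→□□r is valid. Take Rxy, Ryz and set V(r)={w : Rxw}. Then □r at x, so □□r at x, so □r at y, so r at z, i.e. Rxz.
Conversely, on a frame with transitivity the schema holds at every world under every valuation.
Frame condition: ∀x ∀y ∀z (Rxy ∧ Ryz → Rxz).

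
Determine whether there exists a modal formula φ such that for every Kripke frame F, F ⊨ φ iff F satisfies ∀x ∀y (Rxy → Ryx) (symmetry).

Yes, by r → □◇r

This is a Sahlqvist condition; the B axiom r → □◇r defines it.
Suppose r→□◇r is valid. Take Rxy and set V(r)={x}. Then r at x, so □◇r at x, so ◇r at y, so some z with Ryz has r; z=x, i.e. Ryx.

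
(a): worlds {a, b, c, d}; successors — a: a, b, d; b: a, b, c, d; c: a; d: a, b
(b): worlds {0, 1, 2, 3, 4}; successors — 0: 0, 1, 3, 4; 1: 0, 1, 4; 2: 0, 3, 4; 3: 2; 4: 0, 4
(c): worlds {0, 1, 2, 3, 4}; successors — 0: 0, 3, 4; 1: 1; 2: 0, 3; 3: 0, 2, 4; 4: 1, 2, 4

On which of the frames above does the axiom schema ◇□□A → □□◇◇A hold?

(a), (b)

The schema corresponds to a generalized confluence (Geach) condition: ∀x ∀y ∀z ((xRy ∧ xR²z) → ∃w (yR²w ∧ zR²w)).
(a): satisfies the condition.
(b): satisfies the condition.
(c): fails — 3R2, 3R²1 but no w with 2R²w and 1R²w.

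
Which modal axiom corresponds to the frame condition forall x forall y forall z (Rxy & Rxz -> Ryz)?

◇s → □◇s

This is the Euclidean property; the standard corresponding axiom is 5: ◇s → □◇s.
Suppose ◇s→□◇s is valid. Take Rxy, Rxz and set V(s)={y}. Then ◇s at x, so □◇s at x, so ◇s at z, so some w with Rzw has s; w=y, i.e. Rzy. By symmetry of the argument, Ryz.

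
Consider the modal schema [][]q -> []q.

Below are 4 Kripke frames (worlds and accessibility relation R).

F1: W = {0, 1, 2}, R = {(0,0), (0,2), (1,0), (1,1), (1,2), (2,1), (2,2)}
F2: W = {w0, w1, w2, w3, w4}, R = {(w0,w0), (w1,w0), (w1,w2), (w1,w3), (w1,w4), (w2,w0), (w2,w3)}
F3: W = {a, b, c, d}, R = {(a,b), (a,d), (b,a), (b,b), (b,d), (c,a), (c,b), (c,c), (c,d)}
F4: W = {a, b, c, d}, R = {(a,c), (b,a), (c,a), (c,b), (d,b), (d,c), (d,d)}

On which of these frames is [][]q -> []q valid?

The schema corresponds to density: forall x forall y (Rxy -> exists z (Rxz & Rzy)).
F1: ✓.
F2: fails — Rw1w2 but no z with Rw1z and Rzw2.
F3: ✓.
F4: fails — Rba but no z with Rbz and Rza.
Valid on: F1, F3.

F1, F3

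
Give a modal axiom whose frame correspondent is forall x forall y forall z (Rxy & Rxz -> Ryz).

A defining formula is ◇r → □◇r (the 5 axiom).

◇r → □◇r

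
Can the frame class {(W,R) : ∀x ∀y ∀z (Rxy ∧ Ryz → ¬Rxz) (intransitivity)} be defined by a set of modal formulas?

Any modally definable frame class is closed under surjective bounded morphisms.
The 7-cycle (worlds s,t,u,v,w,x,y with s→t→u→v→w→x→y→s) is intransitive. Mapping every world to a single reflexive point • is a surjective bounded morphism; the reflexive point is not intransitive (R••∧R•• but R••).
So no modal formula (or set of formulas) defines exactly the intransitive frames.

No — not modally definable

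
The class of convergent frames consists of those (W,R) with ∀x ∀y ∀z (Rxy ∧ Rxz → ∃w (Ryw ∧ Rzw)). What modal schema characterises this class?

This is convergence; the standard corresponding axiom is .2: ◇□p → □◇p.
Suppose ◇□p→□◇p is valid. Take Rxy, Rxz and set V(p)={w : Ryw}. Then □p at y so ◇□p at x, so □◇p at x, so ◇p at z, giving w with Rzw and Ryw.

◇□p → □◇p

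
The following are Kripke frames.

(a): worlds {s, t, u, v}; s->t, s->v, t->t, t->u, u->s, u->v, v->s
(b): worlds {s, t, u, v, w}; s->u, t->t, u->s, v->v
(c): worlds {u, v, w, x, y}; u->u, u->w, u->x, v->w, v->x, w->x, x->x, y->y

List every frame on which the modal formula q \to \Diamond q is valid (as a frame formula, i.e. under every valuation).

none

The schema corresponds to reflexivity: \forall x Rxx.
(a): fails — world s does not see itself.
(b): fails — world s does not see itself.
(c): fails — world v does not see itself.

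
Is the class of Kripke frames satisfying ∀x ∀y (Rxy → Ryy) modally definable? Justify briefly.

The condition is shift-reflexivity. A defining modal formula is □(□r → r).
Suppose □(□r→r) is valid. Take Rxy and set V(r)={w : Ryw}. Then at y, □r holds; since □(□r→r) at x, □r→r at y, so r at y, i.e. Ryy.

Yes, by □(□r → r)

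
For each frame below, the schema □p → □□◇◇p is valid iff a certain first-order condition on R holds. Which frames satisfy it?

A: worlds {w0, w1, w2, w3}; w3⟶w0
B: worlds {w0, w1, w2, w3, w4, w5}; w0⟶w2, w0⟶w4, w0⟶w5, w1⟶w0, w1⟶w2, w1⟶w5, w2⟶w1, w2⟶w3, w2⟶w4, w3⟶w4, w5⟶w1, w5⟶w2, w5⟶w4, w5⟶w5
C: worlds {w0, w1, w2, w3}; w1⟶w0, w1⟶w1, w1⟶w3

The schema corresponds to a generalized confluence (Geach) condition: ∀x ∀z (xR²z → ∃w (xRw ∧ zR²w)).
A: ✓.
B: fails — w0R²w3 but no w with w0Rw and w3R²w.
C: fails — w1R²w0 but no w with w1Rw and w0R²w.

A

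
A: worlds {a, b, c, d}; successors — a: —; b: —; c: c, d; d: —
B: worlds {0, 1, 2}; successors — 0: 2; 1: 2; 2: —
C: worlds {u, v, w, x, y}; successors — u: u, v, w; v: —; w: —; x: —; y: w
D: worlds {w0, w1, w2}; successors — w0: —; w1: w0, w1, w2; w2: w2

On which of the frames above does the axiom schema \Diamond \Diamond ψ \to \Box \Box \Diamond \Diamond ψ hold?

This is the axiom for a generalized confluence (Geach) condition; its first-order frame correspondent is \forall x \forall y \forall z ((x R^2 y \wedge x R^2 z) \to \exists w (y = w \wedge z R^2 w)).
A: fails — cR²c, cR²d but no w with c=w and dR²w.
B: satisfies the condition.
C: fails — uR²u, uR²v but no t with u=t and vR²t.
D: fails — w1R²w0, w1R²w0 but no w with w0=w and w0R²w.
Valid on: B.

B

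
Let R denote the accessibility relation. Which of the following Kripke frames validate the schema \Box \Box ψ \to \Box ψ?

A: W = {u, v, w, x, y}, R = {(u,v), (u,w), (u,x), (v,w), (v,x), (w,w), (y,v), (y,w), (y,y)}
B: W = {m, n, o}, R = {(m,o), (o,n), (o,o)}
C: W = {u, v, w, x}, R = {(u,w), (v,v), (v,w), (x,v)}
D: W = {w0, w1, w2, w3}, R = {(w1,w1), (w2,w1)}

The schema corresponds to density: \forall x \forall y (Rxy \to \exists z (Rxz \wedge Rzy)).
A: fails — Ruv but no z with Ruz and Rzv.
B: condition met.
C: fails — Ruw but no z with Ruz and Rzw.
D: condition met.

B, D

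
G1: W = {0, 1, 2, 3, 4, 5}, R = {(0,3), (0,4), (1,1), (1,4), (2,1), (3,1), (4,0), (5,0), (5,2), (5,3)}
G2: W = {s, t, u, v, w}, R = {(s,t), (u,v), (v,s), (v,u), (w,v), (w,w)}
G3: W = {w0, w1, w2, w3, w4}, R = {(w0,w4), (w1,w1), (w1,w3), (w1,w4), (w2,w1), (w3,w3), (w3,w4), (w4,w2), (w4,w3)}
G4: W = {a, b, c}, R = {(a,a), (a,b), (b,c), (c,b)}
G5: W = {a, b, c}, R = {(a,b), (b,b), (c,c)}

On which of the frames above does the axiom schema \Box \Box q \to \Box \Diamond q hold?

Frame correspondent (Sahlqvist): \forall x \forall z (xRz \to \exists w (x R^2 w \wedge zRw)) — i.e. a generalized confluence (Geach) condition.
G1: condition met.
G2: fails — sRt but no w* with sR²w* and tRw*.
G3: condition met.
G4: condition met.
G5: condition met.
Valid on: G1, G3, G4, G5.

G1, G3, G4, G5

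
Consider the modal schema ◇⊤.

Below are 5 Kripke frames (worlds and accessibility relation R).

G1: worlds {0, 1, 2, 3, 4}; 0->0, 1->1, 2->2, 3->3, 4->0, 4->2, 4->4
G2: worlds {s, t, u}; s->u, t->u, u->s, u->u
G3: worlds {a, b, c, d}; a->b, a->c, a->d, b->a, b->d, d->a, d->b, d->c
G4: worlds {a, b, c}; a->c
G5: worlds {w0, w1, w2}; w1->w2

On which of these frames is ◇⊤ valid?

Frame correspondent (Sahlqvist): ∀x ∃y Rxy — i.e. seriality.
G1: holds.
G2: holds.
G3: fails — world c has no successor.
G4: fails — world b has no successor.
G5: fails — world w0 has no successor.
Valid on: G1, G2.

G1, G2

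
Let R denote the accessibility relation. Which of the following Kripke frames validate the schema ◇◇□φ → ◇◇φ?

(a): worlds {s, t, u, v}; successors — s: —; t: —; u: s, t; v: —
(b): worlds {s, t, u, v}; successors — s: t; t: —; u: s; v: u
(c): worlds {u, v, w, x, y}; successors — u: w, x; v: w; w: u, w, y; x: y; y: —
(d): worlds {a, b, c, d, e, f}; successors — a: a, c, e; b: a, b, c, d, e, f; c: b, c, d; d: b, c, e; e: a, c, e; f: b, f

(a), (d)

This is the axiom for a generalized confluence (Geach) condition; its first-order frame correspondent is ∀x ∀y (xR²y → ∃w (yRw ∧ xR²w)).
(a): ✓.
(b): fails — uR²t but no w with tRw and uR²w.
(c): fails — uR²y but no t with yRt and uR²t.
(d): ✓.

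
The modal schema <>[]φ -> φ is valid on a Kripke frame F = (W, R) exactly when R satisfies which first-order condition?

symmetry: forall x forall y (Rxy -> Ryx)

This is frame-equivalent to φ → □◇φ (substitute ¬φ for φ and contrapose).
Suppose φ→□◇φ is valid. Take Rxy and set V(φ)={x}. Then φ at x, so □◇φ at x, so ◇φ at y, so some z with Ryz has φ; z=x, i.e. Ryx.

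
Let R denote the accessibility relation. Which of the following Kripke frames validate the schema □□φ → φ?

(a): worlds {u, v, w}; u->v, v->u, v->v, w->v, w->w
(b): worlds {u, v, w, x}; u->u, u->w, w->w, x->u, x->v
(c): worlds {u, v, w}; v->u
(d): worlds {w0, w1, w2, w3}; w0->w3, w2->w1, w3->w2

This is the axiom for a generalized confluence (Geach) condition; its first-order frame correspondent is ∀x ∃w (xR²w ∧ x = w).
(a): holds.
(b): fails — at v but no t with vR²t and v=t.
(c): fails — at u but no t with uR²t and u=t.
(d): fails — at w0 but no w with w0R²w and w0=w.
Valid on: (a).

(a)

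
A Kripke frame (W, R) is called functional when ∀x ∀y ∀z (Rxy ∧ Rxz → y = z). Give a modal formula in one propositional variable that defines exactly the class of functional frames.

◇ψ → □ψ

A defining formula is ◇ψ → □ψ (the CD axiom).
Suppose ◇ψ→□ψ is valid. Take Rxy, Rxz and set V(ψ)={y}. Then ◇ψ at x, so □ψ at x, so ψ at z, i.e. z=y.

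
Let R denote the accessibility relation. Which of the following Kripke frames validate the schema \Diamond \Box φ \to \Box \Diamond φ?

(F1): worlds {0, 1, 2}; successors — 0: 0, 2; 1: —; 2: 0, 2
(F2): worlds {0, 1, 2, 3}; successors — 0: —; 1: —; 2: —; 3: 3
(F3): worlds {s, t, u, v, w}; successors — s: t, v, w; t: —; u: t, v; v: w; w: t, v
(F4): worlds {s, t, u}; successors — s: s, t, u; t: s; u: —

Frame correspondent (Sahlqvist): \forall x \forall y \forall z (Rxy \wedge Rxz \to \exists w (Ryw \wedge Rzw)) — i.e. convergence.
(F1): ✓.
(F2): ✓.
(F3): fails — Rsv and Rsw but v and w have no common successor.
(F4): fails — Rsu and Rsu but u and u have no common successor.
Valid on: (F1), (F2).

(F1), (F2)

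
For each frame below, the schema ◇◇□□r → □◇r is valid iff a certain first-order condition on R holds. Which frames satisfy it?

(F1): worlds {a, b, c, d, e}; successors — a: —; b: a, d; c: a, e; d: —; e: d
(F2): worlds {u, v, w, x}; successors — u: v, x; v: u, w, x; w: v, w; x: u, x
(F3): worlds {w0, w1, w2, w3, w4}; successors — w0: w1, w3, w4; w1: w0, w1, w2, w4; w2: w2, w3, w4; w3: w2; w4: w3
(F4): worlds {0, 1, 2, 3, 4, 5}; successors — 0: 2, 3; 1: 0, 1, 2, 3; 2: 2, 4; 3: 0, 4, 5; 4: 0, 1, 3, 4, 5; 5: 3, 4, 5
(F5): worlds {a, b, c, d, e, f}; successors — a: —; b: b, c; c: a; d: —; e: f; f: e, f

The schema corresponds to a generalized confluence (Geach) condition: ∀x ∀y ∀z ((xR²y ∧ xRz) → ∃w (yR²w ∧ zRw)).
(F1): fails — cR²d, cRa but no w with dR²w and aRw.
(F2): condition met.
(F3): fails — w0R²w4, w0Rw4 but no w with w4R²w and w4Rw.
(F4): condition met.
(F5): fails — bR²a, bRb but no w with aR²w and bRw.

(F2), (F4)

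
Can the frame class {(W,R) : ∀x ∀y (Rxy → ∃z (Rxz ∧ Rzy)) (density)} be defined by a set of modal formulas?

This is a Sahlqvist condition; the C4 axiom □□r → □r defines it.

Definable; □□r → □r defines it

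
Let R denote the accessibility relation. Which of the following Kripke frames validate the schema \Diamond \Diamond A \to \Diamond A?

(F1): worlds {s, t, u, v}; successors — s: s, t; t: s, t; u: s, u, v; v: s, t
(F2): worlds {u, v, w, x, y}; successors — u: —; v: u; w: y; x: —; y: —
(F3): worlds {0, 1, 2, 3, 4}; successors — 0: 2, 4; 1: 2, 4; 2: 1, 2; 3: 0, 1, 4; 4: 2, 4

The schema corresponds to a generalized confluence (Geach) condition: \forall x \forall y (x R^2 y \to \exists w (y = w \wedge xRw)).
(F1): fails — uR²t but no w with t=w and uRw.
(F2): condition met.
(F3): fails — 0R²1 but no w with 1=w and 0Rw.

(F2)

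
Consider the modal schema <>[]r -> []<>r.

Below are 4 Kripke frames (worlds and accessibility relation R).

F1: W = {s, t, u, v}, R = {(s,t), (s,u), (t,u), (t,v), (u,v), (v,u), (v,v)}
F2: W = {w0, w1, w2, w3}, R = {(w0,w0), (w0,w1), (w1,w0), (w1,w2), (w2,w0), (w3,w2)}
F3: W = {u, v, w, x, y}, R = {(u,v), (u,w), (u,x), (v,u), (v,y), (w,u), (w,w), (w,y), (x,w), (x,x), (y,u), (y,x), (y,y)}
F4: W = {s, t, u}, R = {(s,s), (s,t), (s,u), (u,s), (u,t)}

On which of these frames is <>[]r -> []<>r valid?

F1, F2

The schema corresponds to convergence: forall x forall y forall z (Rxy & Rxz -> exists w (Ryw & Rzw)).
F1: ✓.
F2: ✓.
F3: fails — Ruv and Rux but v and x have no common successor.
F4: fails — Rsu and Rst but u and t have no common successor.
Valid on: F1, F2.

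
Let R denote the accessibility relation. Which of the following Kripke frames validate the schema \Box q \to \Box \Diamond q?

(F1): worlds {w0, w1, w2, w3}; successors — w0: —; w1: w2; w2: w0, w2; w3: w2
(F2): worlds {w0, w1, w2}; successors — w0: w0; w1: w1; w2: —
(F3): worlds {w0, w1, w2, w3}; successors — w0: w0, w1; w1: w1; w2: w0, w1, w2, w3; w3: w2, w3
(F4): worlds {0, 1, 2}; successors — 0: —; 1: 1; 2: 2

(F2), (F3), (F4)

This is the axiom for a generalized confluence (Geach) condition; its first-order frame correspondent is \forall x \forall z (xRz \to \exists w (xRw \wedge zRw)).
(F1): fails — w2Rw0 but no w with w2Rw and w0Rw.
(F2): satisfies the condition.
(F3): satisfies the condition.
(F4): satisfies the condition.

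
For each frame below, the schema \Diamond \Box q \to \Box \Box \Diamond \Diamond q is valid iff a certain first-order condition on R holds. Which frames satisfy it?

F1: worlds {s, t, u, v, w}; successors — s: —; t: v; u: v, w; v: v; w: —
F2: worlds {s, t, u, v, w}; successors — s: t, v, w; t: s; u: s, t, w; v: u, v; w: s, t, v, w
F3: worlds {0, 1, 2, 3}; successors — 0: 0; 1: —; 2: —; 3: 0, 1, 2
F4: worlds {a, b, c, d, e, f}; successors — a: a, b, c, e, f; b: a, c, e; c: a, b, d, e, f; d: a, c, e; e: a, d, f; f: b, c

F4

Frame correspondent (Sahlqvist): \forall x \forall y \forall z ((xRy \wedge x R^2 z) \to \exists w (yRw \wedge z R^2 w)) — i.e. a generalized confluence (Geach) condition.
F1: fails — uRw, uR²v but no w* with wRw* and vR²w*.
F2: fails — sRt, sR²t but no w* with tRw* and tR²w*.
F3: fails — 3R1, 3R²0 but no w with 1Rw and 0R²w.
F4: satisfies the condition.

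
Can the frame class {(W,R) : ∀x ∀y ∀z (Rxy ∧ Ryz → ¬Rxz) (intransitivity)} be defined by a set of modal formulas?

Not modally definable

Any modally definable frame class is closed under surjective bounded morphisms.
The 5-cycle (worlds a,b,c,d,e with a→b→c→d→e→a) is intransitive. Mapping every world to a single reflexive point • is a surjective bounded morphism; the reflexive point is not intransitive (R••∧R•• but R••).
Hence intransitivity is not modally definable.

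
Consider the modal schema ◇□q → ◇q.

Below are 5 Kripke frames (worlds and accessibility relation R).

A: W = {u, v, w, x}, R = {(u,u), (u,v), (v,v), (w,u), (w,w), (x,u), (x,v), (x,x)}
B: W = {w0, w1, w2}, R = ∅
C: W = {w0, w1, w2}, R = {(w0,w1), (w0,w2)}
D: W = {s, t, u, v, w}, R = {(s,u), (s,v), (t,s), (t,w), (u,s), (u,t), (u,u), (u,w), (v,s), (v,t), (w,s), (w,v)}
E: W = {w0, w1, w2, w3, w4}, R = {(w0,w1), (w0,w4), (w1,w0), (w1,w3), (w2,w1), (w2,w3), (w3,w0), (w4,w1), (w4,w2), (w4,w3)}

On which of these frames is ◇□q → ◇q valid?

A, B

This is the axiom for a generalized confluence (Geach) condition; its first-order frame correspondent is ∀x ∀y (xRy → ∃w (yRw ∧ xRw)).
A: condition met.
B: condition met.
C: fails — w0Rw1 but no w with w1Rw and w0Rw.
D: fails — sRv but no w* with vRw* and sRw*.
E: fails — w0Rw1 but no w with w1Rw and w0Rw.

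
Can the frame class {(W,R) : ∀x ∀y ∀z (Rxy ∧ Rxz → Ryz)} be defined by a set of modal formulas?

The condition is the Euclidean property. A defining modal formula is ◇q → □◇q.

Yes, by ◇q → □◇q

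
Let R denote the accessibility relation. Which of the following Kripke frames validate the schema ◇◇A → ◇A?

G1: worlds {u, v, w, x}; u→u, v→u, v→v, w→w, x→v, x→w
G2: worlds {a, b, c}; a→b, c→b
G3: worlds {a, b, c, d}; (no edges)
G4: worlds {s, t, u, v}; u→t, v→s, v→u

This is the axiom for transitivity; its first-order frame correspondent is ∀x ∀y ∀z (Rxy ∧ Ryz → Rxz).
G1: fails — Rxv and Rvu but not Rxu.
G2: ✓.
G3: ✓.
G4: fails — Rvu and Rut but not Rvt.

G2, G3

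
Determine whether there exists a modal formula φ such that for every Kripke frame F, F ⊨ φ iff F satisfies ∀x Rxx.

Definable; □p → p defines it

Yes: it is reflexivity, defined by the T schema □p → p.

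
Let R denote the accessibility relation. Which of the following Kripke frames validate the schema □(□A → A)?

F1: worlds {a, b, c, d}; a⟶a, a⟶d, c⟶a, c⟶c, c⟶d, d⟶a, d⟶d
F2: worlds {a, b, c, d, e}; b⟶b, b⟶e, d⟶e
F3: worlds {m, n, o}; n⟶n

Frame correspondent (Sahlqvist): ∀x ∀y (Rxy → Ryy) — i.e. shift-reflexivity.
F1: holds.
F2: fails — Rde but not Ree.
F3: holds.

F1, F3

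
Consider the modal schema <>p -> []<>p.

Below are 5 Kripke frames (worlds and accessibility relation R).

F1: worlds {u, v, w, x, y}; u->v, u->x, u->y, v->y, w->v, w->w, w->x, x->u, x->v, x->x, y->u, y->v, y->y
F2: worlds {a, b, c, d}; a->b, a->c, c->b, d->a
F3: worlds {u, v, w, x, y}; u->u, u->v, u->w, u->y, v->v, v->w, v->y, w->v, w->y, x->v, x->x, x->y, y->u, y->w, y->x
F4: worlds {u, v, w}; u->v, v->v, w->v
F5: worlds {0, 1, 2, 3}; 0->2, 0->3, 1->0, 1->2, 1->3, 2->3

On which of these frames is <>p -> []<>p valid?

This is the axiom for the Euclidean property; its first-order frame correspondent is forall x forall y forall z (Rxy & Rxz -> Ryz).
F1: fails — Ruv and Ruv but not Rvv.
F2: fails — Rac and Rac but not Rcc.
F3: fails — Ruv and Ruu but not Rvu.
F4: condition met.
F5: fails — R02 and R02 but not R22.

F4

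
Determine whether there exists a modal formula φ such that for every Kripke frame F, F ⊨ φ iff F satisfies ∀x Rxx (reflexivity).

Yes, by □q → q

Yes: it is reflexivity, defined by the T schema □q → q.
Suppose □q→q is valid. At any x set V(q)={w : Rxw}. Then □q holds at x, so q holds at x, i.e. Rxx.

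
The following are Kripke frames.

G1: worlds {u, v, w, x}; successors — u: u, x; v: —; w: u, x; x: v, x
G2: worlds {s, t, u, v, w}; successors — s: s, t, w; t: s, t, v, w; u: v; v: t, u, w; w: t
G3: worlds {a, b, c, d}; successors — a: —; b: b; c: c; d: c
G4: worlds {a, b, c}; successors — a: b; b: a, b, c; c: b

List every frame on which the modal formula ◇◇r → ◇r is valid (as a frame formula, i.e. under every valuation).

G3

This is the axiom for transitivity; its first-order frame correspondent is ∀x ∀y ∀z (Rxy ∧ Ryz → Rxz).
G1: fails — Rwx and Rxv but not Rwv.
G2: fails — Ruv and Rvw but not Ruw.
G3: satisfies the condition.
G4: fails — Rab and Rbc but not Rac.
Valid on: G3.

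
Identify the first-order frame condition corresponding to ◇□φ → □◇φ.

Suppose ◇□φ→□◇φ is valid. Take Rxy, Rxz and set V(φ)={w : Ryw}. Then □φ at y so ◇□φ at x, so □◇φ at x, so ◇φ at z, giving w with Rzw and Ryw.

convergence: ∀x ∀y ∀z (Rxy ∧ Rxz → ∃w (Ryw ∧ Rzw))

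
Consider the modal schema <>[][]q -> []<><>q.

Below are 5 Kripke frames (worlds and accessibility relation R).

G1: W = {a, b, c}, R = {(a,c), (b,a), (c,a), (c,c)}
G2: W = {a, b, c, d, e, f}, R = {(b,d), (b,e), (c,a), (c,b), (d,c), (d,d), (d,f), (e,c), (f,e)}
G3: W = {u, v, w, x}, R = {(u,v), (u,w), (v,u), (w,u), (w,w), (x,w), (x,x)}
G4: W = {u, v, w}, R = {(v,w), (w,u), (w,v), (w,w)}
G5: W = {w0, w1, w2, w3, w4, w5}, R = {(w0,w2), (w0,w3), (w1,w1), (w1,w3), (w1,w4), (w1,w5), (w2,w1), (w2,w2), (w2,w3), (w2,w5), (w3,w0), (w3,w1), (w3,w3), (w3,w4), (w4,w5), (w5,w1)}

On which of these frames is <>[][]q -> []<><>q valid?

G1, G3, G5

This is the axiom for a generalized confluence (Geach) condition; its first-order frame correspondent is forall x forall y forall z ((xRy & xRz) -> exists w (y R^2 w & z R^2 w)).
G1: condition met.
G2: fails — cRa, cRa but no w with aR²w and aR²w.
G3: condition met.
G4: fails — wRu, wRu but no t with uR²t and uR²t.
G5: condition met.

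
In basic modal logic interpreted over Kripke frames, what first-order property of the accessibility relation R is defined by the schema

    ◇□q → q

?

Symmetry

Replacing q by ¬q and contraposing gives the equivalent schema q → □◇q.
Suppose q→□◇q is valid. Take Rxy and set V(q)={x}. Then q at x, so □◇q at x, so ◇q at y, so some z with Ryz has q; z=x, i.e. Ryx.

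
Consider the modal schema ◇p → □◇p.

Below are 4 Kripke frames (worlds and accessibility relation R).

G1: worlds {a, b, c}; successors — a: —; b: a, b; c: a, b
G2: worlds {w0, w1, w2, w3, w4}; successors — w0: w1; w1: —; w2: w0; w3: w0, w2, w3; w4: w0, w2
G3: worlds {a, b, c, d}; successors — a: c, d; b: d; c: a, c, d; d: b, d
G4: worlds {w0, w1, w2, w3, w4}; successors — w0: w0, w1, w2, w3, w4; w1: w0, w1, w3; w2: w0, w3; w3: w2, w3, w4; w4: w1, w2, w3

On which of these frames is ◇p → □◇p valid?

The schema corresponds to the Euclidean property: ∀x ∀y ∀z (Rxy ∧ Rxz → Ryz).
G1: fails — Rba and Rba but not Raa.
G2: fails — Rw0w1 and Rw0w1 but not Rw1w1.
G3: fails — Rad and Rac but not Rdc.
G4: fails — Rw0w4 and Rw0w4 but not Rw4w4.

none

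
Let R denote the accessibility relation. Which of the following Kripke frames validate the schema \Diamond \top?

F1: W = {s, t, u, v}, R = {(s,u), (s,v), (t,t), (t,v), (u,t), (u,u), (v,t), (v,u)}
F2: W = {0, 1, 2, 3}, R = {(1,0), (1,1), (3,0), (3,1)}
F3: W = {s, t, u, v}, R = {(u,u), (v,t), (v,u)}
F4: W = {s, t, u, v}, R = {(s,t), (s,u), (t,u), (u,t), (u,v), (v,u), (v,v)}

The schema corresponds to seriality: \forall x \exists y Rxy.
F1: holds.
F2: fails — world 0 has no successor.
F3: fails — world s has no successor.
F4: holds.

F1, F4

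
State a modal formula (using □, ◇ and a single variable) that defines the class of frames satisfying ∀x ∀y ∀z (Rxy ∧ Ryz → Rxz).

This is transitivity; the standard corresponding axiom is 4: □r → □□r.
Suppose □r→□□r is valid. Take Rxy, Ryz and set V(r)={w : Rxw}. Then □r at x, so □□r at x, so □r at y, so r at z, i.e. Rxz.

□r → □□r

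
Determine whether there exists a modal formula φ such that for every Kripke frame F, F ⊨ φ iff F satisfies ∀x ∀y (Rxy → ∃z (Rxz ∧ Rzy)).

Definable; □□q → □q defines it

The condition is density. A defining modal formula is □□q → □q.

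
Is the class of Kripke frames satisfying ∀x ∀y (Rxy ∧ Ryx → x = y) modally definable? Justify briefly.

Any modally definable frame class is closed under surjective bounded morphisms.
The 8-cycle (worlds w0,w1,w2,w3,w4,w5,w6,w7 with w0→w1→w2→w3→w4→w5→w6→w7→w0) is antisymmetric. Sending even-indexed worlds to s and odd-indexed worlds to t is a surjective bounded morphism onto the two-world frame with s↔t, which is not antisymmetric.
So the class is not modally definable.

No — not modally definable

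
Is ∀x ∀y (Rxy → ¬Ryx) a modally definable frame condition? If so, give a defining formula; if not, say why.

Not definable by any modal formula

If a class were modally definable it would be closed under surjective bounded morphisms (Goldblatt–Thomason).
The 5-cycle (worlds a,b,c,d,e with a→b→c→d→e→a) is asymmetric. Mapping every world to a single reflexive point • is a surjective bounded morphism, and the reflexive point is not asymmetric (R•• but asymmetry requires ¬R••).
So the class is not modally definable.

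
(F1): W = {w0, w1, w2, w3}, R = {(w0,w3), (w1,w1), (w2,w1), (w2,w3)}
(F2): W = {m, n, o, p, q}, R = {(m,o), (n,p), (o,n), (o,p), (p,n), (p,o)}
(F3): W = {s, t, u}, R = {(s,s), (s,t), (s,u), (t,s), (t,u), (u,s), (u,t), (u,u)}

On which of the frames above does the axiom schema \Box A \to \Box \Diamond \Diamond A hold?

(F2), (F3)

Frame correspondent (Sahlqvist): \forall x \forall z (xRz \to \exists w (xRw \wedge z R^2 w)) — i.e. a generalized confluence (Geach) condition.
(F1): fails — w0Rw3 but no w with w0Rw and w3R²w.
(F2): satisfies the condition.
(F3): satisfies the condition.
Valid on: (F2), (F3).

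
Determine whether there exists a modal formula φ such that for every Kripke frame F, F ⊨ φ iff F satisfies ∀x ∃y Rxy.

This is a Sahlqvist condition; the D axiom □q → ◇q defines it.
Suppose □q→◇q is valid. At any x set V(q)=W. Then □q at x, so ◇q at x, so x has a successor.

Definable; □q → ◇q defines it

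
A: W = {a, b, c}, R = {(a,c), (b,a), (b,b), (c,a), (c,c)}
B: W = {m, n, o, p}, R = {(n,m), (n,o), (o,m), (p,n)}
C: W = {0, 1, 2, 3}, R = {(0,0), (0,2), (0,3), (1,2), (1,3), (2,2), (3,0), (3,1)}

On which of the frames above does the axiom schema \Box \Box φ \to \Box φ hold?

A

The schema corresponds to density: \forall x \forall y (Rxy \to \exists z (Rxz \wedge Rzy)).
A: ✓.
B: fails — Rno but no z with Rnz and Rzo.
C: fails — R31 but no z with R3z and Rz1.
Valid on: A.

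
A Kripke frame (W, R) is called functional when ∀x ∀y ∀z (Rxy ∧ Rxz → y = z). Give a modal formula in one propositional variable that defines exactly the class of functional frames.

◇s → □s

This is partial functionality; the standard corresponding axiom is CD: ◇s → □s.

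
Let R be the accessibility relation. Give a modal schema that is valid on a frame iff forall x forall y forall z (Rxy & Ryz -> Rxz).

A defining formula is □r → □□r (the 4 axiom).
Suppose □r→□□r is valid. Take Rxy, Ryz and set V(r)={w : Rxw}. Then □r at x, so □□r at x, so □r at y, so r at z, i.e. Rxz.

□r → □□r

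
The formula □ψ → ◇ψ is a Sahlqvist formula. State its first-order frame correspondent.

seriality: ∀x ∃y Rxy

Suppose □ψ→◇ψ is valid. At any x set V(ψ)=W. Then □ψ at x, so ◇ψ at x, so x has a successor.
The converse is a direct semantic check.
So the correspondent is seriality.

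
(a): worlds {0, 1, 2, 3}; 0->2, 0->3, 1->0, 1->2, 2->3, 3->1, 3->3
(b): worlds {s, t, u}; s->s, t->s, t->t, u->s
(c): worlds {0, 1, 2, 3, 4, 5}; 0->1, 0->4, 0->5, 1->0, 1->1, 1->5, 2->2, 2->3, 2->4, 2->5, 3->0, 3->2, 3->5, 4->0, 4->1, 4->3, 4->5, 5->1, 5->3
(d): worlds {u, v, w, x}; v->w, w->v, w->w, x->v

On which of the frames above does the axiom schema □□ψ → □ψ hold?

(b)

The schema corresponds to density: ∀x ∀y (Rxy → ∃z (Rxz ∧ Rzy)).
(a): fails — R10 but no z with R1z and Rz0.
(b): holds.
(c): fails — R53 but no z with R5z and Rz3.
(d): fails — Rxv but no z with Rxz and Rzv.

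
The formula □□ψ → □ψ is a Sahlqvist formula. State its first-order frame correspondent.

density

This schema is the C4 axiom.
It corresponds to density: ∀x ∀y (Rxy → ∃z (Rxz ∧ Rzy)).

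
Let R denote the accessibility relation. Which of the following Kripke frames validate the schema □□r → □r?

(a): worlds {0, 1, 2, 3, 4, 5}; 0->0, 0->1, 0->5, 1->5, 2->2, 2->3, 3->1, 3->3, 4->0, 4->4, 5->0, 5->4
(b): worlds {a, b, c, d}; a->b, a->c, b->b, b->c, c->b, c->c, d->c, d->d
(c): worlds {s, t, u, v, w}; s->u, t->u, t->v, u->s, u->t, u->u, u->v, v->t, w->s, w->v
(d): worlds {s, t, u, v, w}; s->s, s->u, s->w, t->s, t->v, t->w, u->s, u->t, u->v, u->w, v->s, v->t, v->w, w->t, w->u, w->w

(b)

The schema corresponds to density: ∀x ∀y (Rxy → ∃z (Rxz ∧ Rzy)).
(a): fails — R15 but no z with R1z and Rz5.
(b): ✓.
(c): fails — Rvt but no z with Rvz and Rzt.
(d): fails — Rtv but no z with Rtz and Rzv.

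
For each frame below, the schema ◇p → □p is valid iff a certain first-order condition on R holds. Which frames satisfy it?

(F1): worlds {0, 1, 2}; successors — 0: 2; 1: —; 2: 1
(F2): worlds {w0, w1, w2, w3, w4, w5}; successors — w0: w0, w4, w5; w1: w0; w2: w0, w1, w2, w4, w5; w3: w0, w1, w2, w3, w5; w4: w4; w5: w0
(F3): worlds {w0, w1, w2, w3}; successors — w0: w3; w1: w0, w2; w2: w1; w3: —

(F1)

Frame correspondent (Sahlqvist): ∀x ∀y ∀z (Rxy ∧ Rxz → y = z) — i.e. partial functionality.
(F1): holds.
(F2): fails — w0 sees both w0 and w4.
(F3): fails — w1 sees both w0 and w2.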